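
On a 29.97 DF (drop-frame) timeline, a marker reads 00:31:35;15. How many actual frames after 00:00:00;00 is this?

Complete 10-minute blocks: 3, each 17982 frames → 53946.
Remaining 1 whole minute in the current block: 1800 + 0 × 1798 = 1800 frames.
Within the current minute: 35 × 30 + 15 − 2 = 1063 (labels ;00/;01 skipped at this minute). Total = 53946 + 1800 + 1063 = 56809.

56809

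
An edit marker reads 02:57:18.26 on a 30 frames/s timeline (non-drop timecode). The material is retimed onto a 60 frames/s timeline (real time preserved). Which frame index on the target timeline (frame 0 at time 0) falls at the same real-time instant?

frame 638332

Source frame index: (2×3600 + 57×60 + 18) × 30 + 26 = 319166.
Real time: 319166 / (30) = 159583/15 s.
Target frame: (159583/15) × (60) = 638332.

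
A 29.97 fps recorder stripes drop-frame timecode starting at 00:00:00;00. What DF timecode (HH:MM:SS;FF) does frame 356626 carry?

03:18:19;14

Each 10-minute DF block holds 10 × 60 × 30 − 9 × 2 = 17982 frames. 356626 ÷ 17982 → 19 full blocks, remainder 14968.
Within the partial block the first minute is 1800 frames and each further minute 1798, so 8 further minute boundaries passed. Total skipped labels = 18 × 19 + 2 × 8 = 358.
Non-drop label index = 356626 + 358 = 356984; at 30 labels/s that is 03:18:19:14, i.e. DF 03:18:19;14.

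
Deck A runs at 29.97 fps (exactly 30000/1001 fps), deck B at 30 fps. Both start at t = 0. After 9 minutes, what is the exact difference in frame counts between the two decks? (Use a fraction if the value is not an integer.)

9 min = 540 s.
A emits 30000/1001 × 540 = 16200000/1001 frames; B emits 30 × 540 = 16200.
Difference = 16200/1001 frames (≈ 16.1838); B is ahead of A.

16200/1001 frames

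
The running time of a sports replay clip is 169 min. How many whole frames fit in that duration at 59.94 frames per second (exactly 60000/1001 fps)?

169 min = 10140 s.
Frames = 10140 × 60000/1001 = 46800000/77 ≈ 607792.2078.
Complete frames: 607792.

607792 frames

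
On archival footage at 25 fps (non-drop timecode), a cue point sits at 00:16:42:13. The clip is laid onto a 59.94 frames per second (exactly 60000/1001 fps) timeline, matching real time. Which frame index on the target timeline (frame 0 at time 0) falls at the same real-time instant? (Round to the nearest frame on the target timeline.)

Source frame index: (0×3600 + 16×60 + 42) × 25 + 13 = 25063.
Real time: 25063 / (25) = 25063/25 s.
Target frame: (25063/25) × (60000/1001) = 60151200/1001 ≈ 60091.109 → 60091.

frame 60091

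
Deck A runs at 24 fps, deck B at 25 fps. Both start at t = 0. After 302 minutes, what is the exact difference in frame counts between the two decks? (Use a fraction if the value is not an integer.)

18120 frames

302 min = 18120 s.
A emits 24 × 18120 = 434880 frames; B emits 25 × 18120 = 453000.
Difference = 18120 frames; B is ahead of A.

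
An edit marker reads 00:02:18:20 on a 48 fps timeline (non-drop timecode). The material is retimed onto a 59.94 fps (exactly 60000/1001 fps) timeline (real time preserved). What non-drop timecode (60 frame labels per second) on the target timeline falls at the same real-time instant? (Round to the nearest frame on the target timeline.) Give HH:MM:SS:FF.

Source frame index: (0×3600 + 2×60 + 18) × 48 + 20 = 6644.
Real time: 6644 / (48) = 1661/12 s.
Target frame: (1661/12) × (60000/1001) = 755000/91 ≈ 8296.703 → 8297.
At 60 labels/s: frame 8297 → 00:02:18:17.

00:02:18:17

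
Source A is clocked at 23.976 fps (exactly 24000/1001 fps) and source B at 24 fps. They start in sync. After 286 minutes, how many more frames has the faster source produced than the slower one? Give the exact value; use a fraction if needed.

2880/7 frames

286 min = 17160 s.
A emits 24000/1001 × 17160 = 2880000/7 frames; B emits 24 × 17160 = 411840.
Difference = 2880/7 frames (≈ 411.4286); B is ahead of A.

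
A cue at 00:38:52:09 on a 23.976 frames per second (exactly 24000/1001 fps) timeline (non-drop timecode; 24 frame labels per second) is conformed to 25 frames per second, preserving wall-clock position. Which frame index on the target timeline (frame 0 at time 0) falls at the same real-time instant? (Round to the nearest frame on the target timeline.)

frame 58368

Source frame index: (0×3600 + 38×60 + 52) × 24 + 9 = 55977.
Real time: 55977 / (24000/1001) = 18677659/8000 s.
Target frame: (18677659/8000) × (25) = 18677659/320 ≈ 58367.684 → 58368.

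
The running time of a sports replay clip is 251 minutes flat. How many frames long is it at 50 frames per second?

753000 frames

251 min = 15060 s.
Frames = 15060 × 50 = 753000.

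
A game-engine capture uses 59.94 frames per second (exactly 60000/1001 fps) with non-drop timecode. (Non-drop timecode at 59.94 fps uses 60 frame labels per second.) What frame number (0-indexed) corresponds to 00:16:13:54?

58434

Total seconds to the label: (0 × 3600 + 16 × 60 + 13) = 973.
Frame index = 973 × 60 + 54 = 58434.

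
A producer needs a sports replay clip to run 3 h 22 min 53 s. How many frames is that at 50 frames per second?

3 h 22 min 53 s = 12173 s.
Frames = 12173 × 50 = 608650.

608650 frames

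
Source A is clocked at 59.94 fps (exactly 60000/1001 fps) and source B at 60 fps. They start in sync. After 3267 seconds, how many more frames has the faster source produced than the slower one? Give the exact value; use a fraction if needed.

17820/91 frames

A emits 60000/1001 × 3267 = 17820000/91 frames; B emits 60 × 3267 = 196020.
Difference = 17820/91 frames (≈ 195.8242); B is ahead of A.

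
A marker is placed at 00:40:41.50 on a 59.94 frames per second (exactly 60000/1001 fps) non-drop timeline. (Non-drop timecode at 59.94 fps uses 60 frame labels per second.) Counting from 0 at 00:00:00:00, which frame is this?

146510

Total seconds to the label: (0 × 3600 + 40 × 60 + 41) = 2441.
Frame index = 2441 × 60 + 50 = 146510.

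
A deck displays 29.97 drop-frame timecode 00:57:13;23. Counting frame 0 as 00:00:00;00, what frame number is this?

Complete 10-minute blocks: 5, each 17982 frames → 89910.
Remaining 7 whole minutes in the current block: 1800 + 6 × 1798 = 12588 frames.
Within the current minute: 13 × 30 + 23 − 2 = 411 (labels ;00/;01 skipped at this minute). Total = 89910 + 12588 + 411 = 102909.

102909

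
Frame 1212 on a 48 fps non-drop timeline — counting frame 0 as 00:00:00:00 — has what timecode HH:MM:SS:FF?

00:00:25:12

1212 ÷ 48 = 25 full seconds, remainder 12 frames.
25 s = 0 h 0 min 25 s.
Timecode: 00:00:25:12.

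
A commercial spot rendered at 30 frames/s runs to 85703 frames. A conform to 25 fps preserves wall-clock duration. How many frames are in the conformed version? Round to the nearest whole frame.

Frames at target rate = 85703 × (25) / (30) = 428515/6 ≈ 71419.167.
Nearest whole frame: 71419.

71419 frames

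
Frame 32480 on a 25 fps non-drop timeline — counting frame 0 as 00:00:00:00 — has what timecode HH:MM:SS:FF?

00:21:39:05

32480 ÷ 25 = 1299 full seconds, remainder 5 frames.
1299 s = 0 h 21 min 39 s.
Timecode: 00:21:39:05.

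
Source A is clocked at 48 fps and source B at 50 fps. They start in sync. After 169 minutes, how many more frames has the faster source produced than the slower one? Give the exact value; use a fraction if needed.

169 min = 10140 s.
A emits 48 × 10140 = 486720 frames; B emits 50 × 10140 = 507000.
Difference = 20280 frames; B is ahead of A.

20280 frames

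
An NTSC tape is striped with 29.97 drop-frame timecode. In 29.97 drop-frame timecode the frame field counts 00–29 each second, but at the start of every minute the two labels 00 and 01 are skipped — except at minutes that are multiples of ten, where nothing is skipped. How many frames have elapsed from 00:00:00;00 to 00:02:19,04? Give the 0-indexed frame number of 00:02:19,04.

4170

Complete 10-minute blocks: 0, each 17982 frames → 0.
Remaining 2 whole minutes in the current block: 1800 + 1 × 1798 = 3598 frames.
Within the current minute: 19 × 30 + 4 − 2 = 572 (labels ;00/;01 skipped at this minute). Total = 0 + 3598 + 572 = 4170.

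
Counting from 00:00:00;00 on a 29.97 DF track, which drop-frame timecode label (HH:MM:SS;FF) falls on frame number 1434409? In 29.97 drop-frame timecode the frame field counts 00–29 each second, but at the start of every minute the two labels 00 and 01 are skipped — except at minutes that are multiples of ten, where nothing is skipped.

Each 10-minute DF block holds 10 × 60 × 30 − 9 × 2 = 17982 frames. 1434409 ÷ 17982 → 79 full blocks, remainder 13831.
Within the partial block the first minute is 1800 frames and each further minute 1798, so 7 further minute boundaries passed. Total skipped labels = 18 × 79 + 2 × 7 = 1436.
Non-drop label index = 1434409 + 1436 = 1435845; at 30 labels/s that is 13:17:41:15, i.e. DF 13:17:41;15.

13:17:41;15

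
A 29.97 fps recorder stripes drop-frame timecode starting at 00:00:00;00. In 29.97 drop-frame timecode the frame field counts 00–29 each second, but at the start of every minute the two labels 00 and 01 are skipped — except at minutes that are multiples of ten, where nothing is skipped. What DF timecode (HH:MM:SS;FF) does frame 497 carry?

00:00:16;17

Each 10-minute DF block holds 10 × 60 × 30 − 9 × 2 = 17982 frames. 497 ÷ 17982 → 0 full blocks, remainder 497.
Within the partial block the first minute is 1800 frames and each further minute 1798, so 0 further minute boundaries passed. Total skipped labels = 18 × 0 + 2 × 0 = 0.
Non-drop label index = 497 + 0 = 497; at 30 labels/s that is 00:00:16:17, i.e. DF 00:00:16;17.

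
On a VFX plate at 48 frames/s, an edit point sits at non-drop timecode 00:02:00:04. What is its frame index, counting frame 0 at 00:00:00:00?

Total seconds to the label: (0 × 3600 + 2 × 60 + 0) = 120.
Frame index = 120 × 48 + 4 = 5764.

frame 5764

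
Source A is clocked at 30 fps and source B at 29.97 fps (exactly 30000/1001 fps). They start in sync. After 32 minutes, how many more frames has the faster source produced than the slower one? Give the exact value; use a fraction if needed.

57600/1001 frames

32 min = 1920 s.
A emits 30 × 1920 = 57600 frames; B emits 30000/1001 × 1920 = 57600000/1001.
Difference = 57600/1001 frames (≈ 57.5425); B is behind A.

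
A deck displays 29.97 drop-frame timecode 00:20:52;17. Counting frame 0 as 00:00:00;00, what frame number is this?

37541

Complete 10-minute blocks: 2, each 17982 frames → 35964.
Remaining 0 whole minutes in the current block: 0 frames.
Within the current minute: 52 × 30 + 17 = 1577. Total = 35964 + 0 + 1577 = 37541.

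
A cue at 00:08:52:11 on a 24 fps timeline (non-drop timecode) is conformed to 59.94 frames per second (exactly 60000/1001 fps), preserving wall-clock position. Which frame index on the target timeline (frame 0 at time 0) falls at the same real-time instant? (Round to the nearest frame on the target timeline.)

frame 31916

Source frame index: (0×3600 + 8×60 + 52) × 24 + 11 = 12779.
Real time: 12779 / (24) = 12779/24 s.
Target frame: (12779/24) × (60000/1001) = 2457500/77 ≈ 31915.584 → 31916.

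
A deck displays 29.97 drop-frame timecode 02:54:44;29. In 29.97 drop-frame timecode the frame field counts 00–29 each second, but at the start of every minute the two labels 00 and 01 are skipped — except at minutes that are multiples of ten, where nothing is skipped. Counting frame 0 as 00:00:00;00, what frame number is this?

Complete 10-minute blocks: 17, each 17982 frames → 305694.
Remaining 4 whole minutes in the current block: 1800 + 3 × 1798 = 7194 frames.
Within the current minute: 44 × 30 + 29 − 2 = 1347 (labels ;00/;01 skipped at this minute). Total = 305694 + 7194 + 1347 = 314235.

314235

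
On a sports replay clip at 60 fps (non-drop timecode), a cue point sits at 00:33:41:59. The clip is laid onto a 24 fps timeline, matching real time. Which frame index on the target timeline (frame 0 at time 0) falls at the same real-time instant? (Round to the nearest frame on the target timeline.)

Source frame index: (0×3600 + 33×60 + 41) × 60 + 59 = 121319.
Real time: 121319 / (60) = 121319/60 s.
Target frame: (121319/60) × (24) = 242638/5 ≈ 48527.600 → 48528.

frame 48528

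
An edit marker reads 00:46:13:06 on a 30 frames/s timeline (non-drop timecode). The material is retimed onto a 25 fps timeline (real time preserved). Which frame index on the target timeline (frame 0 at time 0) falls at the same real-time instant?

frame 69330

Source frame index: (0×3600 + 46×60 + 13) × 30 + 6 = 83196.
Real time: 83196 / (30) = 13866/5 s.
Target frame: (13866/5) × (25) = 69330.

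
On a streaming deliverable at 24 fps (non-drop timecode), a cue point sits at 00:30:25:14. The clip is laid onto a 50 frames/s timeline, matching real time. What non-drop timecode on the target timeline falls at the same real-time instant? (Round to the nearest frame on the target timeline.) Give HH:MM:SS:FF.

Source frame index: (0×3600 + 30×60 + 25) × 24 + 14 = 43814.
Real time: 43814 / (24) = 21907/12 s.
Target frame: (21907/12) × (50) = 547675/6 ≈ 91279.167 → 91279.
At 50 labels/s: frame 91279 → 00:30:25:29.

00:30:25:29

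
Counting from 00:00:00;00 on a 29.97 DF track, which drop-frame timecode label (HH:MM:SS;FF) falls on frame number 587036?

05:26:27;14

Each 10-minute DF block holds 10 × 60 × 30 − 9 × 2 = 17982 frames. 587036 ÷ 17982 → 32 full blocks, remainder 11612.
Within the partial block the first minute is 1800 frames and each further minute 1798, so 6 further minute boundaries passed. Total skipped labels = 18 × 32 + 2 × 6 = 588.
Non-drop label index = 587036 + 588 = 587624; at 30 labels/s that is 05:26:27:14, i.e. DF 05:26:27;14.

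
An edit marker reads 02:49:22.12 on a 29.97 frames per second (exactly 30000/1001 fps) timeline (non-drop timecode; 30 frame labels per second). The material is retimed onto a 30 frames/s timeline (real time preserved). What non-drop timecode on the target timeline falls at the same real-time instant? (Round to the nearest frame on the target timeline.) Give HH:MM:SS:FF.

02:49:32:17

Source frame index: (2×3600 + 49×60 + 22) × 30 + 12 = 304872.
Real time: 304872 / (30000/1001) = 12715703/1250 s.
Target frame: (12715703/1250) × (30) = 38147109/125 ≈ 305176.872 → 305177.
At 30 labels/s: frame 305177 → 02:49:32:17.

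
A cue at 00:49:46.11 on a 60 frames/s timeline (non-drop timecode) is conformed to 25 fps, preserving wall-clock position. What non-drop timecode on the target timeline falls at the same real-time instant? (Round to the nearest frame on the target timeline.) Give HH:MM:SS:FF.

Source frame index: (0×3600 + 49×60 + 46) × 60 + 11 = 179171.
Real time: 179171 / (60) = 179171/60 s.
Target frame: (179171/60) × (25) = 895855/12 ≈ 74654.583 → 74655.
At 25 labels/s: frame 74655 → 00:49:46:05.

00:49:46:05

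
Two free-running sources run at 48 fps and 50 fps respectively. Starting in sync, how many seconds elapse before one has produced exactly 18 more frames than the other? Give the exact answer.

The gap grows by |50 − 48| = 2 frames per second.
Time for a 18-frame gap: 18 ÷ (2) = 9 s.

9 seconds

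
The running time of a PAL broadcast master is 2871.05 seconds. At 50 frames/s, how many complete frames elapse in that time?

143552 frames

Frames = 2871.05 × 50 = 287105/2 ≈ 143552.5000.
Complete frames: 143552.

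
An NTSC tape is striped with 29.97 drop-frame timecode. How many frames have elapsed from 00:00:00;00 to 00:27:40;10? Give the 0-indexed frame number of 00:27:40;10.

As if non-drop at 30 labels/s: (0 × 3600 + 27 × 60 + 40) × 30 + 10 = 49810.
Minute boundaries passed: 27; those not divisible by 10: 27 − 2 = 25; dropped labels = 2 × 25 = 50.
Actual frame index = 49810 − 50 = 49760.

49760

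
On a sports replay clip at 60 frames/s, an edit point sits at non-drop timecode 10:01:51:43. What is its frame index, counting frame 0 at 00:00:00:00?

2166703

Total seconds to the label: (10 × 3600 + 1 × 60 + 51) = 36111.
Frame index = 36111 × 60 + 43 = 2166703.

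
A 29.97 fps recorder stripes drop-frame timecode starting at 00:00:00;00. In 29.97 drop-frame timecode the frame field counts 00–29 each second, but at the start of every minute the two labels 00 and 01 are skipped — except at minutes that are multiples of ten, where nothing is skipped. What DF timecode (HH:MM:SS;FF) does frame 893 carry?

Ten DF minutes hold 17982 frames, so frame 893 lies in block 0 (frames 0–17981) with 893 frames into that block.
The block's first minute is 1800 frames and the rest 1798 each; 893 frames reaches minute 0, so 0 × 18 + 0 × 2 = 0 labels have been skipped so far.
Adding those back, label number 893 + 0 = 893 at 30 labels/s is 29 s + 23 f = 0 h 0 min 29 s frame 23, i.e. 00:00:29;23.

00:00:29;23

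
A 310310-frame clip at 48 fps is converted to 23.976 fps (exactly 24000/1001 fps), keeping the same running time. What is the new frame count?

155000 frames

Target frames = source frames × (target rate / source rate) = 310310 × (24000/1001)/(48) = 310310 × 500/1001 = 155000.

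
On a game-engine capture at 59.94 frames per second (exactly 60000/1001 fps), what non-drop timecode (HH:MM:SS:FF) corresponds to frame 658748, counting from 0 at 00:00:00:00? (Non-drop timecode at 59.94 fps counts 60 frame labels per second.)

03:02:59:08

658748 ÷ 60 = 10979 full seconds, remainder 8 frames.
10979 s = 3 h 2 min 59 s.
Timecode: 03:02:59:08.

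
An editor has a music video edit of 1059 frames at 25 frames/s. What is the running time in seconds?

42.36 seconds

Running time = 1059 / (25) = 42.36 s.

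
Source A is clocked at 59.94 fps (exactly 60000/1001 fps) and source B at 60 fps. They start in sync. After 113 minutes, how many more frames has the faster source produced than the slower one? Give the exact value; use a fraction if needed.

406800/1001 frames

113 min = 6780 s.
A emits 60000/1001 × 6780 = 406800000/1001 frames; B emits 60 × 6780 = 406800.
Difference = 406800/1001 frames (≈ 406.3936); B is ahead of A.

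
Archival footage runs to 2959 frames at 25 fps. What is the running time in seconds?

118.36 seconds

Running time = 2959 / (25) = 118.36 s.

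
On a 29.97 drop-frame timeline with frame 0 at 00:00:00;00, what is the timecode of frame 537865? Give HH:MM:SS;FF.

Each 10-minute DF block holds 10 × 60 × 30 − 9 × 2 = 17982 frames. 537865 ÷ 17982 → 29 full blocks, remainder 16387.
Within the partial block the first minute is 1800 frames and each further minute 1798, so 9 further minute boundaries passed. Total skipped labels = 18 × 29 + 2 × 9 = 540.
Non-drop label index = 537865 + 540 = 538405; at 30 labels/s that is 04:59:06:25, i.e. DF 04:59:06;25.

04:59:06;25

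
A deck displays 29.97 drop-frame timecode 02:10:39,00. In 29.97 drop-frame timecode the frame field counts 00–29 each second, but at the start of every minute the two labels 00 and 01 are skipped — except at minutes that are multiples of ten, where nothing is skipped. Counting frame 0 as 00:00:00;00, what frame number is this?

Complete 10-minute blocks: 13, each 17982 frames → 233766.
Remaining 0 whole minutes in the current block: 0 frames.
Within the current minute: 39 × 30 + 0 = 1170. Total = 233766 + 0 + 1170 = 234936.

234936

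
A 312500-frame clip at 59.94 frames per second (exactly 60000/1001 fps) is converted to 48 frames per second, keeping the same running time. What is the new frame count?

Target frames = source frames × (target rate / source rate) = 312500 × (48)/(60000/1001) = 312500 × 1001/1250 = 250250.

250250 frames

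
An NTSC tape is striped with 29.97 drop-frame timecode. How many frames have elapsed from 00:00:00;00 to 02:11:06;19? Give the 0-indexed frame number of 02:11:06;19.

As if non-drop at 30 labels/s: (2 × 3600 + 11 × 60 + 6) × 30 + 19 = 235999.
Minute boundaries passed: 131; those not divisible by 10: 131 − 13 = 118; dropped labels = 2 × 118 = 236.
Actual frame index = 235999 − 236 = 235763.

235763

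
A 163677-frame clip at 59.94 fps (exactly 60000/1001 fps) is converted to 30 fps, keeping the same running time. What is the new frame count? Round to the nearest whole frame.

Frames at target rate = 163677 × (30) / (60000/1001) = 163840677/2000 ≈ 81920.338.
Nearest whole frame: 81920.

81920 frames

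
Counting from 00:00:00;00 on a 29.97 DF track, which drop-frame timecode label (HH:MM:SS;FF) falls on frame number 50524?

00:28:05;26

Each 10-minute DF block holds 10 × 60 × 30 − 9 × 2 = 17982 frames. 50524 ÷ 17982 → 2 full blocks, remainder 14560.
Within the partial block the first minute is 1800 frames and each further minute 1798, so 8 further minute boundaries passed. Total skipped labels = 18 × 2 + 2 × 8 = 52.
Non-drop label index = 50524 + 52 = 50576; at 30 labels/s that is 00:28:05:26, i.e. DF 00:28:05;26.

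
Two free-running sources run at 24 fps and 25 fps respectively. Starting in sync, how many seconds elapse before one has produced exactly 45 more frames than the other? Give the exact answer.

The gap grows by |25 − 24| = 1 frame per second.
Time for a 45-frame gap: 45 ÷ (1) = 45 s.

45 seconds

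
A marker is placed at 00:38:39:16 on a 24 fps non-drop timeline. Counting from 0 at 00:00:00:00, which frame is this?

frame 55672

Total seconds to the label: (0 × 3600 + 38 × 60 + 39) = 2319.
Frame index = 2319 × 24 + 16 = 55672.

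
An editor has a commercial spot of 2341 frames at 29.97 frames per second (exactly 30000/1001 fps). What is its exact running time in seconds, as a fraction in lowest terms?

2343341/30000 seconds

Running time = 2341 ÷ (30000/1001) = 2341 × 1001/30000 = 2343341/30000 s.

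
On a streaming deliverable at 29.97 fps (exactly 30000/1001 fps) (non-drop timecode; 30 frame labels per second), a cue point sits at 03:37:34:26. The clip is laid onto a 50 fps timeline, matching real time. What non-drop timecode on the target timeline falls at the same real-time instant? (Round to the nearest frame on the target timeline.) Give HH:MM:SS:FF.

03:37:47:46

Source frame index: (3×3600 + 37×60 + 34) × 30 + 26 = 391646.
Real time: 391646 / (30000/1001) = 196018823/15000 s.
Target frame: (196018823/15000) × (50) = 196018823/300 ≈ 653396.077 → 653396.
At 50 labels/s: frame 653396 → 03:37:47:46.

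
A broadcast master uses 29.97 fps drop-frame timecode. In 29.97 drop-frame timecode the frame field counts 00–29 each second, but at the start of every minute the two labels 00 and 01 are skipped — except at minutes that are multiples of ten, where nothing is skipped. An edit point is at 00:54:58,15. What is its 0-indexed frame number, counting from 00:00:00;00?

98857

As if non-drop at 30 labels/s: (0 × 3600 + 54 × 60 + 58) × 30 + 15 = 98955.
Minute boundaries passed: 54; those not divisible by 10: 54 − 5 = 49; dropped labels = 2 × 49 = 98.
Actual frame index = 98955 − 98 = 98857.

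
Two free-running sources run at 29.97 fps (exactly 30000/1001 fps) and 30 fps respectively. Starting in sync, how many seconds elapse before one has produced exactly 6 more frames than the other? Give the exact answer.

200.2 seconds

The gap grows by |30 − 30000/1001| = 30/1001 frames per second.
Time for a 6-frame gap: 6 ÷ (30/1001) = 200.2 s.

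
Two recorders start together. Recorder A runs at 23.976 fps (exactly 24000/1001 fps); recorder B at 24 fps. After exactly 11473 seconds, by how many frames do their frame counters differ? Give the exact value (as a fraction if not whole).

A emits 24000/1001 × 11473 = 3576000/13 frames; B emits 24 × 11473 = 275352.
Difference = 3576/13 frames (≈ 275.0769); B is ahead of A.

3576/13 frames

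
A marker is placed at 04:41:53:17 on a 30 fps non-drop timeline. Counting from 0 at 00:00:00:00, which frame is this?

frame 507407

Total seconds to the label: (4 × 3600 + 41 × 60 + 53) = 16913.
Frame index = 16913 × 30 + 17 = 507407.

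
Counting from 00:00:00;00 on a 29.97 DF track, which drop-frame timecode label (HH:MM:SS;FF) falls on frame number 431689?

04:00:04;01

Ten DF minutes hold 17982 frames, so frame 431689 lies in block 24 (frames 431568–449549) with 121 frames into that block.
The block's first minute is 1800 frames and the rest 1798 each; 121 frames reaches minute 0, so 24 × 18 + 0 × 2 = 432 labels have been skipped so far.
Adding those back, label number 431689 + 432 = 432121 at 30 labels/s is 14404 s + 1 f = 4 h 0 min 4 s frame 1, i.e. 04:00:04;01.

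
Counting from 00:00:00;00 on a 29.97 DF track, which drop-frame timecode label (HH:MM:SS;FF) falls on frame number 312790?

02:53:56;22

Each 10-minute DF block holds 10 × 60 × 30 − 9 × 2 = 17982 frames. 312790 ÷ 17982 → 17 full blocks, remainder 7096.
Within the partial block the first minute is 1800 frames and each further minute 1798, so 3 further minute boundaries passed. Total skipped labels = 18 × 17 + 2 × 3 = 312.
Non-drop label index = 312790 + 312 = 313102; at 30 labels/s that is 02:53:56:22, i.e. DF 02:53:56;22.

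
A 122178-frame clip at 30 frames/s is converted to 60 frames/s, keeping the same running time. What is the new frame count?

Target frames = source frames × (target rate / source rate) = 122178 × (60)/(30) = 122178 × 2 = 244356.

244356 frames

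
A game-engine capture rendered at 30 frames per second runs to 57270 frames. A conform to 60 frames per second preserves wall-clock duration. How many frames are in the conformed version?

114540 frames

Target frames = source frames × (target rate / source rate) = 57270 × (60)/(30) = 57270 × 2 = 114540.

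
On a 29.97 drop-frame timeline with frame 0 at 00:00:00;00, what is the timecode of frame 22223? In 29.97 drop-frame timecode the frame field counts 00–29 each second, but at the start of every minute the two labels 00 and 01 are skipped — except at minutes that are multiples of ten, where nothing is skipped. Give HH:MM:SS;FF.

00:12:21;15

Each 10-minute DF block holds 10 × 60 × 30 − 9 × 2 = 17982 frames. 22223 ÷ 17982 → 1 full block, remainder 4241.
Within the partial block the first minute is 1800 frames and each further minute 1798, so 2 further minute boundaries passed. Total skipped labels = 18 × 1 + 2 × 2 = 22.
Non-drop label index = 22223 + 22 = 22245; at 30 labels/s that is 00:12:21:15, i.e. DF 00:12:21;15.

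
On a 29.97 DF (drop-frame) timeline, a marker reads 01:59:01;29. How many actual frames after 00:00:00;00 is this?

Complete 10-minute blocks: 11, each 17982 frames → 197802.
Remaining 9 whole minutes in the current block: 1800 + 8 × 1798 = 16184 frames.
Within the current minute: 1 × 30 + 29 − 2 = 57 (labels ;00/;01 skipped at this minute). Total = 197802 + 16184 + 57 = 214043.

214043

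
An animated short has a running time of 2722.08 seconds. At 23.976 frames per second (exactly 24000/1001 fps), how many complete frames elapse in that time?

Frames = 2722.08 × 24000/1001 = 65329920/1001 ≈ 65264.6553.
Complete frames: 65264.

65264 frames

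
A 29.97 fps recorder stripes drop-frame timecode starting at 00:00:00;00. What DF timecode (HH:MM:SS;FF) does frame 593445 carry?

Each 10-minute DF block holds 10 × 60 × 30 − 9 × 2 = 17982 frames. 593445 ÷ 17982 → 33 full blocks, remainder 39.
Within the partial block the first minute is 1800 frames and each further minute 1798, so 0 further minute boundaries passed. Total skipped labels = 18 × 33 + 2 × 0 = 594.
Non-drop label index = 593445 + 594 = 594039; at 30 labels/s that is 05:30:01:09, i.e. DF 05:30:01;09.

05:30:01;09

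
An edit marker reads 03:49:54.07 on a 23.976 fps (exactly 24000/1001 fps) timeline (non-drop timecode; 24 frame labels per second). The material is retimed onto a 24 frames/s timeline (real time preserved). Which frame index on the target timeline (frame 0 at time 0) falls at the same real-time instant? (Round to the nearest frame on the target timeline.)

Source frame index: (3×3600 + 49×60 + 54) × 24 + 7 = 331063.
Real time: 331063 / (24000/1001) = 331394063/24000 s.
Target frame: (331394063/24000) × (24) = 331394063/1000 ≈ 331394.063 → 331394.

frame 331394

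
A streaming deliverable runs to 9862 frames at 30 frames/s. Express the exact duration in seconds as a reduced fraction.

Running time = 9862 ÷ (30) = 9862 × 1/30 = 4931/15 s.

4931/15 seconds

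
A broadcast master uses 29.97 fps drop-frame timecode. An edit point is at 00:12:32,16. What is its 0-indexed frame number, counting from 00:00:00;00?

22554

Complete 10-minute blocks: 1, each 17982 frames → 17982.
Remaining 2 whole minutes in the current block: 1800 + 1 × 1798 = 3598 frames.
Within the current minute: 32 × 30 + 16 − 2 = 974 (labels ;00/;01 skipped at this minute). Total = 17982 + 3598 + 974 = 22554.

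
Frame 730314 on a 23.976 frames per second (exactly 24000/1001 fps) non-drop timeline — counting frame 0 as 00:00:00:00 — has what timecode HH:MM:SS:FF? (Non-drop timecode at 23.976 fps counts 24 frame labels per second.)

08:27:09:18

730314 ÷ 24 = 30429 full seconds, remainder 18 frames.
30429 s = 8 h 27 min 9 s.
Timecode: 08:27:09:18.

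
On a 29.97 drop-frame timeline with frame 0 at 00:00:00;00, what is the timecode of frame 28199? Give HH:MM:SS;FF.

Each 10-minute DF block holds 10 × 60 × 30 − 9 × 2 = 17982 frames. 28199 ÷ 17982 → 1 full block, remainder 10217.
Within the partial block the first minute is 1800 frames and each further minute 1798, so 5 further minute boundaries passed. Total skipped labels = 18 × 1 + 2 × 5 = 28.
Non-drop label index = 28199 + 28 = 28227; at 30 labels/s that is 00:15:40:27, i.e. DF 00:15:40;27.

00:15:40;27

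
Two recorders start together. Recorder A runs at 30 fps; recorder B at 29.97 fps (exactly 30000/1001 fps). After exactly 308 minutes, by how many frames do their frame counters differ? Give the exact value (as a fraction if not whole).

7200/13 frames

308 min = 18480 s.
A emits 30 × 18480 = 554400 frames; B emits 30000/1001 × 18480 = 7200000/13.
Difference = 7200/13 frames (≈ 553.8462); B is behind A.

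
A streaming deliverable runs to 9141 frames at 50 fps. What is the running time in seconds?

Running time = 9141 / (50) = 182.82 s.

182.82 seconds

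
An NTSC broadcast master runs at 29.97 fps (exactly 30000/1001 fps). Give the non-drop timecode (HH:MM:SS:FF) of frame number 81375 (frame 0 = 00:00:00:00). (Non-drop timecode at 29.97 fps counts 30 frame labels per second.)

00:45:12:15

81375 ÷ 30 = 2712 full seconds, remainder 15 frames.
2712 s = 0 h 45 min 12 s.
Timecode: 00:45:12:15.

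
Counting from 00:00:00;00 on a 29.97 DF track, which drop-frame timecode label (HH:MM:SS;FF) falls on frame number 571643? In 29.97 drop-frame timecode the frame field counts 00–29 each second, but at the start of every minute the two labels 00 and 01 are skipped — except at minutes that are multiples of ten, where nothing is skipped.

05:17:53;25

Each 10-minute DF block holds 10 × 60 × 30 − 9 × 2 = 17982 frames. 571643 ÷ 17982 → 31 full blocks, remainder 14201.
Within the partial block the first minute is 1800 frames and each further minute 1798, so 7 further minute boundaries passed. Total skipped labels = 18 × 31 + 2 × 7 = 572.
Non-drop label index = 571643 + 572 = 572215; at 30 labels/s that is 05:17:53:25, i.e. DF 05:17:53;25.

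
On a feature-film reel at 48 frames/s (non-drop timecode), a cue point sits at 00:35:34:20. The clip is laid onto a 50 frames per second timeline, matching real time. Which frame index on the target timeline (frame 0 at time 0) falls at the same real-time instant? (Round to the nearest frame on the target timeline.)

frame 106721

Source frame index: (0×3600 + 35×60 + 34) × 48 + 20 = 102452.
Real time: 102452 / (48) = 25613/12 s.
Target frame: (25613/12) × (50) = 640325/6 ≈ 106720.833 → 106721.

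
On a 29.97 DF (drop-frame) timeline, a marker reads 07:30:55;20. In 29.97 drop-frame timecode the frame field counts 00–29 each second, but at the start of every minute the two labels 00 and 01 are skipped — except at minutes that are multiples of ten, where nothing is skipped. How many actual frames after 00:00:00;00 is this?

Complete 10-minute blocks: 45, each 17982 frames → 809190.
Remaining 0 whole minutes in the current block: 0 frames.
Within the current minute: 55 × 30 + 20 = 1670. Total = 809190 + 0 + 1670 = 810860.

810860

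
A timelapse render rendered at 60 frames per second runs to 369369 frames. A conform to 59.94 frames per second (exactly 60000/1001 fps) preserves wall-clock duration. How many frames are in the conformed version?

369000 frames

Target frames = source frames × (target rate / source rate) = 369369 × (60000/1001)/(60) = 369369 × 1000/1001 = 369000.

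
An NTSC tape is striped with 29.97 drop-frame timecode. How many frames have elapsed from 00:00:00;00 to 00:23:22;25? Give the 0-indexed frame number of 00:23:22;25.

As if non-drop at 30 labels/s: (0 × 3600 + 23 × 60 + 22) × 30 + 25 = 42085.
Minute boundaries passed: 23; those not divisible by 10: 23 − 2 = 21; dropped labels = 2 × 21 = 42.
Actual frame index = 42085 − 42 = 42043.

42043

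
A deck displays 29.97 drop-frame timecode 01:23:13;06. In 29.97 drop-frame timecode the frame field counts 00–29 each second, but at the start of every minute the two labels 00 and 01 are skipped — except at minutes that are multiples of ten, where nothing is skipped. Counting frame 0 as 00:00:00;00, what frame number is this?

Complete 10-minute blocks: 8, each 17982 frames → 143856.
Remaining 3 whole minutes in the current block: 1800 + 2 × 1798 = 5396 frames.
Within the current minute: 13 × 30 + 6 − 2 = 394 (labels ;00/;01 skipped at this minute). Total = 143856 + 5396 + 394 = 149646.

149646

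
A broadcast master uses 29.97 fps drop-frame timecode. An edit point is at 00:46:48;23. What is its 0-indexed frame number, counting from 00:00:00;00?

Complete 10-minute blocks: 4, each 17982 frames → 71928.
Remaining 6 whole minutes in the current block: 1800 + 5 × 1798 = 10790 frames.
Within the current minute: 48 × 30 + 23 − 2 = 1461 (labels ;00/;01 skipped at this minute). Total = 71928 + 10790 + 1461 = 84179.

84179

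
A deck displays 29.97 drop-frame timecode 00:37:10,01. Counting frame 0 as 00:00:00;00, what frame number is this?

66833

As if non-drop at 30 labels/s: (0 × 3600 + 37 × 60 + 10) × 30 + 1 = 66901.
Minute boundaries passed: 37; those not divisible by 10: 37 − 3 = 34; dropped labels = 2 × 34 = 68.
Actual frame index = 66901 − 68 = 66833.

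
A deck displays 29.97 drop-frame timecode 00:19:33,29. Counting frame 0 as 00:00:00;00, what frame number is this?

35183

Complete 10-minute blocks: 1, each 17982 frames → 17982.
Remaining 9 whole minutes in the current block: 1800 + 8 × 1798 = 16184 frames.
Within the current minute: 33 × 30 + 29 − 2 = 1017 (labels ;00/;01 skipped at this minute). Total = 17982 + 16184 + 1017 = 35183.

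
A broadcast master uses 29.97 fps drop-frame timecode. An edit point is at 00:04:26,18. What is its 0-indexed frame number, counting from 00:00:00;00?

Complete 10-minute blocks: 0, each 17982 frames → 0.
Remaining 4 whole minutes in the current block: 1800 + 3 × 1798 = 7194 frames.
Within the current minute: 26 × 30 + 18 − 2 = 796 (labels ;00/;01 skipped at this minute). Total = 0 + 7194 + 796 = 7990.

7990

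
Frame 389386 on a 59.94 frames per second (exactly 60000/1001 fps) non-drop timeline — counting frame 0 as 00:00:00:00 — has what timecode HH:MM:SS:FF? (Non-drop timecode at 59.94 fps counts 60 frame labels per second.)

01:48:09:46

389386 ÷ 60 = 6489 full seconds, remainder 46 frames.
6489 s = 1 h 48 min 9 s.
Timecode: 01:48:09:46.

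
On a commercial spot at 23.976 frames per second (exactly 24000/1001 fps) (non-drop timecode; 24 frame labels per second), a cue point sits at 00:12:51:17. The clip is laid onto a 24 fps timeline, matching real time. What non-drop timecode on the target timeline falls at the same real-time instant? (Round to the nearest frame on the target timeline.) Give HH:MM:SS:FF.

00:12:52:12

Source frame index: (0×3600 + 12×60 + 51) × 24 + 17 = 18521.
Real time: 18521 / (24000/1001) = 18539521/24000 s.
Target frame: (18539521/24000) × (24) = 18539521/1000 ≈ 18539.521 → 18540.
At 24 labels/s: frame 18540 → 00:12:52:12.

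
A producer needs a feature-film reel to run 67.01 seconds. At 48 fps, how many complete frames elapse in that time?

Frames = 67.01 × 48 = 80412/25 ≈ 3216.4800.
Complete frames: 3216.

3216 frames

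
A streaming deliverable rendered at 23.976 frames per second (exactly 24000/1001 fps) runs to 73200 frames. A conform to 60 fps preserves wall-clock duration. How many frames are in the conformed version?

183183 frames

Target frames = source frames × (target rate / source rate) = 73200 × (60)/(24000/1001) = 73200 × 1001/400 = 183183.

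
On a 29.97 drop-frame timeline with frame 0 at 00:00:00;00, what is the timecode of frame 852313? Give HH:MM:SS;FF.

Each 10-minute DF block holds 10 × 60 × 30 − 9 × 2 = 17982 frames. 852313 ÷ 17982 → 47 full blocks, remainder 7159.
Within the partial block the first minute is 1800 frames and each further minute 1798, so 3 further minute boundaries passed. Total skipped labels = 18 × 47 + 2 × 3 = 852.
Non-drop label index = 852313 + 852 = 853165; at 30 labels/s that is 07:53:58:25, i.e. DF 07:53:58;25.

07:53:58;25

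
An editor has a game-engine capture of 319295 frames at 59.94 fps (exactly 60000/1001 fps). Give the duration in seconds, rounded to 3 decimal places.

Running time = 319295 × 1001/60000 = 63922859/12000 s ≈ 5326.905 s.

5326.905 seconds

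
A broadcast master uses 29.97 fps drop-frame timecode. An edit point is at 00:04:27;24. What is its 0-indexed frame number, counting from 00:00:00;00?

As if non-drop at 30 labels/s: (0 × 3600 + 4 × 60 + 27) × 30 + 24 = 8034.
Minute boundaries passed: 4; those not divisible by 10: 4 − 0 = 4; dropped labels = 2 × 4 = 8.
Actual frame index = 8034 − 8 = 8026.

8026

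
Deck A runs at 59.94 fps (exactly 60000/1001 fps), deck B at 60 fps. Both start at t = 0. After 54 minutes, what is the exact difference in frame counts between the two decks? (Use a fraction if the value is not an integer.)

54 min = 3240 s.
A emits 60000/1001 × 3240 = 194400000/1001 frames; B emits 60 × 3240 = 194400.
Difference = 194400/1001 frames (≈ 194.2058); B is ahead of A.

194400/1001 frames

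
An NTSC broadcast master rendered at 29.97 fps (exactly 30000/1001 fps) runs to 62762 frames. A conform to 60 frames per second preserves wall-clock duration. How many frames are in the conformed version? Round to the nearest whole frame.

125650 frames

Frames at target rate = 62762 × (60) / (30000/1001) = 31412381/250 ≈ 125649.524.
Nearest whole frame: 125650.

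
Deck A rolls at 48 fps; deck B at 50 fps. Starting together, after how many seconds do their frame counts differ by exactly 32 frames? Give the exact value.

16 seconds

The gap grows by |50 − 48| = 2 frames per second.
Time for a 32-frame gap: 32 ÷ (2) = 16 s.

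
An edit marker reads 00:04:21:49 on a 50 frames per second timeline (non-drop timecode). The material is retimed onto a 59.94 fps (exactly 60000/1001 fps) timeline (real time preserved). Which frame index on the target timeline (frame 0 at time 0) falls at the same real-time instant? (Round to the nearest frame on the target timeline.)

frame 15703

Source frame index: (0×3600 + 4×60 + 21) × 50 + 49 = 13099.
Real time: 13099 / (50) = 13099/50 s.
Target frame: (13099/50) × (60000/1001) = 15718800/1001 ≈ 15703.097 → 15703.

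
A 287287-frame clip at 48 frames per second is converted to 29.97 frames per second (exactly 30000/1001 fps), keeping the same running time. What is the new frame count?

Target frames = source frames × (target rate / source rate) = 287287 × (30000/1001)/(48) = 287287 × 625/1001 = 179375.

179375 frames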